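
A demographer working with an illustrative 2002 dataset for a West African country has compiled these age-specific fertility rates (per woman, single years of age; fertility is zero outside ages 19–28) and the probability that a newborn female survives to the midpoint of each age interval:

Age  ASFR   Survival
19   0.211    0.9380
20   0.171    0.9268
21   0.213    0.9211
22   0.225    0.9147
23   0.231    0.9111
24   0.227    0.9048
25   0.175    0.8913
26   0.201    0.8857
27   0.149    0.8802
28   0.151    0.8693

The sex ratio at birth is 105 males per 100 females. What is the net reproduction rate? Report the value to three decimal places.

0.864

Proportion female at birth = 100 / (100 + 105) = 0.48780.
Each age group contributes 1 × ASFR × survival:
  19: 1 × 0.211 × 0.9380 = 0.19792
  20: 1 × 0.171 × 0.9268 = 0.15848
  21: 1 × 0.213 × 0.9211 = 0.19619
  22: 1 × 0.225 × 0.9147 = 0.20581
  23: 1 × 0.231 × 0.9111 = 0.21046
  24: 1 × 0.227 × 0.9048 = 0.20539
  25: 1 × 0.175 × 0.8913 = 0.15598
  26: 1 × 0.201 × 0.8857 = 0.17803
  27: 1 × 0.149 × 0.8802 = 0.13115
  28: 1 × 0.151 × 0.8693 = 0.13126
Sum = 1.77067
NRR = 0.48780 × 1.77067 = 0.86373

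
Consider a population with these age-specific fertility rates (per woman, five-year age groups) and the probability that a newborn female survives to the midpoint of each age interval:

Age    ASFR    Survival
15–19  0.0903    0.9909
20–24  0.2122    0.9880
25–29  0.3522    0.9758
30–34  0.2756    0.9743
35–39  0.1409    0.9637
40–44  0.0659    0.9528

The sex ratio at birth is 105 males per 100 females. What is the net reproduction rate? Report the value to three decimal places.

Proportion female at birth = 100 / (100 + 105) = 0.48780.
Survival-weighted fertility by age (5·fₓ·Sₓ):
  15–19: 5 × 0.0903 × 0.9909 = 0.44739
  20–24: 5 × 0.2122 × 0.9880 = 1.04827
  25–29: 5 × 0.3522 × 0.9758 = 1.71838
  30–34: 5 × 0.2756 × 0.9743 = 1.34259
  35–39: 5 × 0.1409 × 0.9637 = 0.67893
  40–44: 5 × 0.0659 × 0.9528 = 0.31395
Sum = 5.54951
NRR = 0.48780 × 5.54951 = 2.70705
With NRR above 1 the population is above replacement fertility.

2.707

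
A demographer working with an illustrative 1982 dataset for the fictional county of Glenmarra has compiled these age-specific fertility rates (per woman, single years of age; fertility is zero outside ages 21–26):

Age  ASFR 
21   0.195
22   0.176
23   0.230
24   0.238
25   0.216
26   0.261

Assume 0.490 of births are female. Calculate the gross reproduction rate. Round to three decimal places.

Proportion female at birth = 0.490.
Sum of ASFRs = 0.195 + 0.176 + 0.230 + 0.238 + 0.216 + 0.261 = 1.316
TFR = 1.316
GRR = 0.490 × 1.316 = 0.64484

0.645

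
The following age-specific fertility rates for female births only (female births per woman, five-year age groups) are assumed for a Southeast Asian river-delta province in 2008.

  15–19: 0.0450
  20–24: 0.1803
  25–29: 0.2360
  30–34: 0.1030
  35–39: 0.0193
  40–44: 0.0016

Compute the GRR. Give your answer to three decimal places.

2.926

Sum of female ASFRs = 0.0450 + 0.1803 + 0.2360 + 0.1030 + 0.0193 + 0.0016 = 0.5852
GRR = 5 × 0.5852 = 2.926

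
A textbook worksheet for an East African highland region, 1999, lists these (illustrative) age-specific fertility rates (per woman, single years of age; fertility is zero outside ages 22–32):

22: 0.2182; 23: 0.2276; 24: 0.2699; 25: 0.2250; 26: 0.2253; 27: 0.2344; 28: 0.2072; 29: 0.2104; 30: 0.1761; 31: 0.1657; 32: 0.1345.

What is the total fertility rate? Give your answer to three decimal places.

2.294

Sum of ASFRs = 0.2182 + 0.2276 + 0.2699 + 0.2250 + 0.2253 + 0.2344 + 0.2072 + 0.2104 + 0.1761 + 0.1657 + 0.1345 = 2.2943
TFR = 2.2943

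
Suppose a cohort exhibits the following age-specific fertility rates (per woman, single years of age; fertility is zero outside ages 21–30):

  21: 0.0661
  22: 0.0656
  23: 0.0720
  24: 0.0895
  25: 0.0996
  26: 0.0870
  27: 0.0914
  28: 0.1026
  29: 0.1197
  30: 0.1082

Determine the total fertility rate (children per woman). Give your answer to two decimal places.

Sum of ASFRs = 0.0661 + 0.0656 + 0.0720 + 0.0895 + 0.0996 + 0.0870 + 0.0914 + 0.1026 + 0.1197 + 0.1082 = 0.9017
TFR = 0.9017

0.90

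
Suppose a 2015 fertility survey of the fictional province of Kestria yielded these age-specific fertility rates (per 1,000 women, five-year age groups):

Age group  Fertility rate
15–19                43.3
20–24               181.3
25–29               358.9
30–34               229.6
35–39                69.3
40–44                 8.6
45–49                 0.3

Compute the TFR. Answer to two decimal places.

4.46

Sum of ASFRs = 43.3 + 181.3 + 358.9 + 229.6 + 69.3 + 8.6 + 0.3 = 891.3
TFR = 5 × 891.3 / 1000 = 4.4565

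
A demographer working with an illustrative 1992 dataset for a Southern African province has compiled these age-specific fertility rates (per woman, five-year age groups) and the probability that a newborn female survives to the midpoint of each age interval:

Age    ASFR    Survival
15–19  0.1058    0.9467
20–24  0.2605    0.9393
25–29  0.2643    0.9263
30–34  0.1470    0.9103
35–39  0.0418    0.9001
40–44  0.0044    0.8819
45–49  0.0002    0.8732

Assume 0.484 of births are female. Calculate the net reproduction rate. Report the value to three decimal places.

1.852

Proportion female at birth = 0.484.
Per-age-group product (5 × ASFR × survival probability):
  15–19: 5 × 0.1058 × 0.9467 = 0.50080
  20–24: 5 × 0.2605 × 0.9393 = 1.22344
  25–29: 5 × 0.2643 × 0.9263 = 1.22411
  30–34: 5 × 0.1470 × 0.9103 = 0.66907
  35–39: 5 × 0.0418 × 0.9001 = 0.18812
  40–44: 5 × 0.0044 × 0.8819 = 0.01940
  45–49: 5 × 0.0002 × 0.8732 = 0.00087
Sum = 3.82581
NRR = 0.484 × 3.82581 = 1.85169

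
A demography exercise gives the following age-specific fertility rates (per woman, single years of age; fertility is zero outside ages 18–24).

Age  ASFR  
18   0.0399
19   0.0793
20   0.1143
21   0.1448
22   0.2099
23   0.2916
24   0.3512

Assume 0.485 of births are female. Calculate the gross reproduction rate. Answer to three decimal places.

Proportion female at birth = 0.485.
Sum of ASFRs = 0.0399 + 0.0793 + 0.1143 + 0.1448 + 0.2099 + 0.2916 + 0.3512 = 1.2310
TFR = 1.231
GRR = 0.485 × 1.231 = 0.59704

0.597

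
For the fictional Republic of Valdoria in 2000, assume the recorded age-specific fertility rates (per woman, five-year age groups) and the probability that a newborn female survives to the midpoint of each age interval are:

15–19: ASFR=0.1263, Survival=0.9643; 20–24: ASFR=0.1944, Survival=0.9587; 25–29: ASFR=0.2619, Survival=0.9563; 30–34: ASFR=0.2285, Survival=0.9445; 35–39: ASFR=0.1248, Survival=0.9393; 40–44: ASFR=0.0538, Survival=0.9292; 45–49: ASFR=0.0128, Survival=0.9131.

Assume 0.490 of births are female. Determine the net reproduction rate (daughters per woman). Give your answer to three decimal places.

2.336

Proportion female at birth = 0.490.
Each age group contributes 5 × ASFR × survival:
  15–19: 5 × 0.1263 × 0.9643 = 0.60896
  20–24: 5 × 0.1944 × 0.9587 = 0.93186
  25–29: 5 × 0.2619 × 0.9563 = 1.25227
  30–34: 5 × 0.2285 × 0.9445 = 1.07909
  35–39: 5 × 0.1248 × 0.9393 = 0.58612
  40–44: 5 × 0.0538 × 0.9292 = 0.24995
  45–49: 5 × 0.0128 × 0.9131 = 0.05844
Sum = 4.76669
NRR = 0.490 × 4.76669 = 2.33568
An NRR exceeding 1 indicates intrinsic growth under these rates.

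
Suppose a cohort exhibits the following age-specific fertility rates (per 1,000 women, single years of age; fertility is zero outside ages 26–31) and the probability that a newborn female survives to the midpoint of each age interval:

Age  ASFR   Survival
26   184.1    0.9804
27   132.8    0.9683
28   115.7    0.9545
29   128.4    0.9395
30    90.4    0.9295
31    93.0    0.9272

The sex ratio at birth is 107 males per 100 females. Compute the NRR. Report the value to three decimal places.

Proportion female at birth = 100 / (100 + 107) = 0.48309.
Each age group contributes 1 × ASFR × survival:
  26: 1 × 184.1/1000 × 0.9804 = 0.18049
  27: 1 × 132.8/1000 × 0.9683 = 0.12859
  28: 1 × 115.7/1000 × 0.9545 = 0.11044
  29: 1 × 128.4/1000 × 0.9395 = 0.12063
  30: 1 × 90.4/1000 × 0.9295 = 0.08403
  31: 1 × 93.0/1000 × 0.9272 = 0.08623
Sum = 0.71041
NRR = 0.48309 × 0.71041 = 0.34319

0.343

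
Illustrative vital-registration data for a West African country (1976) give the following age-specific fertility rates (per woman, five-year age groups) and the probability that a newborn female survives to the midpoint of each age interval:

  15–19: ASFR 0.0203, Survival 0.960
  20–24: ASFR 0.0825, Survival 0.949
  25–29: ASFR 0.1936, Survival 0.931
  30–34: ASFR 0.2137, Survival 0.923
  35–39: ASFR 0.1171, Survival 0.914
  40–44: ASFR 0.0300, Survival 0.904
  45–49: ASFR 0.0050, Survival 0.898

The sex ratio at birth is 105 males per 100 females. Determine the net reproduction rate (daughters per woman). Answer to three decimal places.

Proportion female at birth = 100 / (100 + 105) = 0.48780.
Per-age-group product (5 × ASFR × survival probability):
  15–19: 5 × 0.0203 × 0.960 = 0.09744
  20–24: 5 × 0.0825 × 0.949 = 0.39146
  25–29: 5 × 0.1936 × 0.931 = 0.90121
  30–34: 5 × 0.2137 × 0.923 = 0.98623
  35–39: 5 × 0.1171 × 0.914 = 0.53515
  40–44: 5 × 0.0300 × 0.904 = 0.13560
  45–49: 5 × 0.0050 × 0.898 = 0.02245
Sum = 3.06954
NRR = 0.48780 × 3.06954 = 1.49732

1.497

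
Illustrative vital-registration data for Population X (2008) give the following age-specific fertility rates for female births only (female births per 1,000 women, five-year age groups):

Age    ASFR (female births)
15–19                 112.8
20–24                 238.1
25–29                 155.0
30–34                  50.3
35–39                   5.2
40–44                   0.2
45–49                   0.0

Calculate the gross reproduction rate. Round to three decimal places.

Sum of female ASFRs = 112.8 + 238.1 + 155.0 + 50.3 + 5.2 + 0.2 + 0.0 = 561.6
GRR = 5 × 561.6 / 1000 = 2.808

2.808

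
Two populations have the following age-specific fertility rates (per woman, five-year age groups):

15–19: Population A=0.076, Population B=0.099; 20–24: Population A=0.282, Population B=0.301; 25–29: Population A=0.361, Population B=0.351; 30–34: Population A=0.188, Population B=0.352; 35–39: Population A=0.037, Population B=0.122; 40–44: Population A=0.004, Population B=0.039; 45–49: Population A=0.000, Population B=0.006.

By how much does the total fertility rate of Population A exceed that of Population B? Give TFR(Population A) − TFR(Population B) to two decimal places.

-1.61

Population A:
  Sum of ASFRs = 0.076 + 0.282 + 0.361 + 0.188 + 0.037 + 0.004 + 0.000 = 0.948
  TFR = 5 × 0.948 = 4.74
Population B:
  Sum of ASFRs = 0.099 + 0.301 + 0.351 + 0.352 + 0.122 + 0.039 + 0.006 = 1.270
  TFR = 5 × 1.270 = 6.35
Difference = 4.74 − 6.35 = -1.61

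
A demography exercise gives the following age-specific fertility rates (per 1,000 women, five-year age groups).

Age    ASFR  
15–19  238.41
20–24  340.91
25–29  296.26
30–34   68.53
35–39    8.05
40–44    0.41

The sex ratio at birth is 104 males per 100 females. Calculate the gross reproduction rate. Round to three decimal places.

Proportion female at birth = 100 / (100 + 104) = 0.49020.
Sum of ASFRs = 238.41 + 340.91 + 296.26 + 68.53 + 8.05 + 0.41 = 952.57
TFR = 5 × 952.57 / 1000 = 4.76285
GRR = 0.49020 × 4.76285 = 2.33475

2.335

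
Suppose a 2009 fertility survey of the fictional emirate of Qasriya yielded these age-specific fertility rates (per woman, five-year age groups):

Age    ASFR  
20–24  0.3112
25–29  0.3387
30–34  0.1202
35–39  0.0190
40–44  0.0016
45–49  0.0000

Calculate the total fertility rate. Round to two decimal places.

Sum of ASFRs = 0.3112 + 0.3387 + 0.1202 + 0.0190 + 0.0016 + 0.0000 = 0.7907
TFR = 5 × 0.7907 = 3.9535

3.95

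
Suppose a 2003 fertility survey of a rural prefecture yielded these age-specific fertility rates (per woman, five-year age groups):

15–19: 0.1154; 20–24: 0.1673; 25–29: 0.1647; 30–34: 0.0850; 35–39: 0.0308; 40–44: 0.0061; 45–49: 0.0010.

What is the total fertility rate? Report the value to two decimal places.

2.85

Sum of ASFRs = 0.1154 + 0.1673 + 0.1647 + 0.0850 + 0.0308 + 0.0061 + 0.0010 = 0.5703
TFR = 5 × 0.5703 = 2.8515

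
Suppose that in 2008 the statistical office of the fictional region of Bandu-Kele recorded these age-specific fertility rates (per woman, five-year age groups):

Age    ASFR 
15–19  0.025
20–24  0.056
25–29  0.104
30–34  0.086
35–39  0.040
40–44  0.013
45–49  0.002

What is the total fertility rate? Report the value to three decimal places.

1.630

Sum of ASFRs = 0.025 + 0.056 + 0.104 + 0.086 + 0.040 + 0.013 + 0.002 = 0.326
TFR = 5 × 0.326 = 1.63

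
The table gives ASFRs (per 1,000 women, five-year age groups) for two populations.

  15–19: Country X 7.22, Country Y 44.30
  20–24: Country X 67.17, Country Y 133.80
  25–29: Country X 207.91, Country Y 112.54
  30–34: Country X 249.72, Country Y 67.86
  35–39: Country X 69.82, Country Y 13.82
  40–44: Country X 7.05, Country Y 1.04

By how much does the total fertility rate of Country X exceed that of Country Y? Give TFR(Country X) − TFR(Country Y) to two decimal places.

Country X:
  Sum of ASFRs = 7.22 + 67.17 + 207.91 + 249.72 + 69.82 + 7.05 = 608.89
  TFR = 5 × 608.89 / 1000 = 3.04445
Country Y:
  Sum of ASFRs = 44.30 + 133.80 + 112.54 + 67.86 + 13.82 + 1.04 = 373.36
  TFR = 5 × 373.36 / 1000 = 1.8668
Difference = 3.04445 − 1.8668 = 1.17765

1.18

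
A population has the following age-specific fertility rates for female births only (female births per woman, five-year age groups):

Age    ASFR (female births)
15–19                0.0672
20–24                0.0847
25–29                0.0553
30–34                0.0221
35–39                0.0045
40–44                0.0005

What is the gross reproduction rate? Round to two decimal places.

1.17

Sum of female ASFRs = 0.0672 + 0.0847 + 0.0553 + 0.0221 + 0.0045 + 0.0005 = 0.2343
GRR = 5 × 0.2343 = 1.1715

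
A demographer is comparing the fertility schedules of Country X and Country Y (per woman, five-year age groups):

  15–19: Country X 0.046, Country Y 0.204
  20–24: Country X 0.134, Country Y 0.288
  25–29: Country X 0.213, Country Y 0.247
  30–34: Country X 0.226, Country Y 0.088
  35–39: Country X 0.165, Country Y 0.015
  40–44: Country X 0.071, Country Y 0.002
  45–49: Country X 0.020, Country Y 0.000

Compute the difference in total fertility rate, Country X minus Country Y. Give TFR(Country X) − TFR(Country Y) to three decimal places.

Country X:
  Sum of ASFRs = 0.046 + 0.134 + 0.213 + 0.226 + 0.165 + 0.071 + 0.020 = 0.875
  TFR = 5 × 0.875 = 4.375
Country Y:
  Sum of ASFRs = 0.204 + 0.288 + 0.247 + 0.088 + 0.015 + 0.002 + 0.000 = 0.844
  TFR = 5 × 0.844 = 4.22
Difference = 4.375 − 4.22 = 0.155

0.155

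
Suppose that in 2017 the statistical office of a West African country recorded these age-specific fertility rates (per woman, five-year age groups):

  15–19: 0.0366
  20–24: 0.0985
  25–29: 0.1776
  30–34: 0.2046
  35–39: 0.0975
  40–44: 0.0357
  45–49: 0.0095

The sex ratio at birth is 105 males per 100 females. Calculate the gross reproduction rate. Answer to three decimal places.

1.610

Proportion female at birth = 100 / (100 + 105) = 0.48780.
Sum of ASFRs = 0.0366 + 0.0985 + 0.1776 + 0.2046 + 0.0975 + 0.0357 + 0.0095 = 0.6600
TFR = 5 × 0.6600 = 3.3
GRR = 0.48780 × 3.3 = 1.60974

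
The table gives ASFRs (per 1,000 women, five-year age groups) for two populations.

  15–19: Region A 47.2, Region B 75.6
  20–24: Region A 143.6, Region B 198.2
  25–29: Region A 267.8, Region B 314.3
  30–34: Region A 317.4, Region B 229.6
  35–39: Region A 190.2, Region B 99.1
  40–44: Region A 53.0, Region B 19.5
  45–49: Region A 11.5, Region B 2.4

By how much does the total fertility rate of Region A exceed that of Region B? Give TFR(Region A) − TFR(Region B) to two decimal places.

0.46

Region A:
  Sum of ASFRs = 47.2 + 143.6 + 267.8 + 317.4 + 190.2 + 53.0 + 11.5 = 1030.7
  TFR = 5 × 1030.7 / 1000 = 5.1535
Region B:
  Sum of ASFRs = 75.6 + 198.2 + 314.3 + 229.6 + 99.1 + 19.5 + 2.4 = 938.7
  TFR = 5 × 938.7 / 1000 = 4.6935
Difference = 5.1535 − 4.6935 = 0.46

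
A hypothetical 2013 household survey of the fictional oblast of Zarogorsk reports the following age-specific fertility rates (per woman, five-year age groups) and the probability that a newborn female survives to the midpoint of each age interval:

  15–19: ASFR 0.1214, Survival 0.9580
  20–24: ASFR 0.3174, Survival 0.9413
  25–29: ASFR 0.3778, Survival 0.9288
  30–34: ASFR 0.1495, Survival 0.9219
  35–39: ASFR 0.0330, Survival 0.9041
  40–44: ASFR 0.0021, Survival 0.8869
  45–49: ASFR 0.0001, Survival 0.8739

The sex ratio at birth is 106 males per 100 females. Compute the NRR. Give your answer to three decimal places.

Proportion female at birth = 100 / (100 + 106) = 0.48544.
Per-age-group product (5 × ASFR × survival probability):
  15–19: 5 × 0.1214 × 0.9580 = 0.58151
  20–24: 5 × 0.3174 × 0.9413 = 1.49384
  25–29: 5 × 0.3778 × 0.9288 = 1.75450
  30–34: 5 × 0.1495 × 0.9219 = 0.68912
  35–39: 5 × 0.0330 × 0.9041 = 0.14918
  40–44: 5 × 0.0021 × 0.8869 = 0.00931
  45–49: 5 × 0.0001 × 0.8739 = 0.00044
Sum = 4.67790
NRR = 0.48544 × 4.67790 = 2.27084

2.271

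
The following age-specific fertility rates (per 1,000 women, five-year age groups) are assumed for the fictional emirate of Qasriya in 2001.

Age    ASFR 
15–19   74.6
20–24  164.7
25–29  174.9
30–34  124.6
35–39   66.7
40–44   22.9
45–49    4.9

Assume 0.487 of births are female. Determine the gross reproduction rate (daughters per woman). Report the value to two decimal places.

1.54

Proportion female at birth = 0.487.
Sum of ASFRs = 74.6 + 164.7 + 174.9 + 124.6 + 66.7 + 22.9 + 4.9 = 633.3
TFR = 5 × 633.3 / 1000 = 3.1665
GRR = 0.487 × 3.1665 = 1.54209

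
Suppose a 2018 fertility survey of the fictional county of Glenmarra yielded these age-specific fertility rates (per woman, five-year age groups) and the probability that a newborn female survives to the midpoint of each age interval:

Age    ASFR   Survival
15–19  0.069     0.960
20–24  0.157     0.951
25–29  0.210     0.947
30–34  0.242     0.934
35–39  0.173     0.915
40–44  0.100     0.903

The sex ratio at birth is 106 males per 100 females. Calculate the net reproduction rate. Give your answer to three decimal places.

2.158

Proportion female at birth = 100 / (100 + 106) = 0.48544.
Per-age-group product (5 × ASFR × survival probability):
  15–19: 5 × 0.069 × 0.960 = 0.33120
  20–24: 5 × 0.157 × 0.951 = 0.74654
  25–29: 5 × 0.210 × 0.947 = 0.99435
  30–34: 5 × 0.242 × 0.934 = 1.13014
  35–39: 5 × 0.173 × 0.915 = 0.79148
  40–44: 5 × 0.100 × 0.903 = 0.45150
Sum = 4.44521
NRR = 0.48544 × 4.44521 = 2.15788
An NRR exceeding 1 indicates intrinsic growth under these rates.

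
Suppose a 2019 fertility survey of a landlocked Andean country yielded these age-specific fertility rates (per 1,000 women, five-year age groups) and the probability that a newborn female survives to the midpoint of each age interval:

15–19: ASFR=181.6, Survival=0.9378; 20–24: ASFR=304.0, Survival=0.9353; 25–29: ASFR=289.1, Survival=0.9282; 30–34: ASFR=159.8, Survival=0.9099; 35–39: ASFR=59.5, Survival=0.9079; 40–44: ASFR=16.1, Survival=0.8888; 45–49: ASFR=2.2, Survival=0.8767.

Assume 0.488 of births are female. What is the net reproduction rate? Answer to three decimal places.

Proportion female at birth = 0.488.
Weighting each age-specific rate by interval width and survival:
  15–19: 5 × 181.6/1000 × 0.9378 = 0.85152
  20–24: 5 × 304.0/1000 × 0.9353 = 1.42166
  25–29: 5 × 289.1/1000 × 0.9282 = 1.34171
  30–34: 5 × 159.8/1000 × 0.9099 = 0.72701
  35–39: 5 × 59.5/1000 × 0.9079 = 0.27010
  40–44: 5 × 16.1/1000 × 0.8888 = 0.07155
  45–49: 5 × 2.2/1000 × 0.8767 = 0.00964
Sum = 4.69319
NRR = 0.488 × 4.69319 = 2.29028
An NRR exceeding 1 indicates intrinsic growth under these rates.

2.290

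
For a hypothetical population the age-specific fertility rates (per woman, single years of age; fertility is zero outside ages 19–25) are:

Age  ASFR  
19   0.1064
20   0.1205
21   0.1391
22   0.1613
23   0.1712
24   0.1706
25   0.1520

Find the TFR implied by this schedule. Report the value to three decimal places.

Sum of ASFRs = 0.1064 + 0.1205 + 0.1391 + 0.1613 + 0.1712 + 0.1706 + 0.1520 = 1.0211
TFR = 1.0211

1.021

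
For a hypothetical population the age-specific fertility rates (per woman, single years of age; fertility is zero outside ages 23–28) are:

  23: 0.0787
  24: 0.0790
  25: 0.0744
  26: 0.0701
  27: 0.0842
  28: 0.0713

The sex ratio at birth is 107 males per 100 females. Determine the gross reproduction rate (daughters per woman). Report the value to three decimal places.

0.221

Proportion female at birth = 100 / (100 + 107) = 0.48309.
Sum of ASFRs = 0.0787 + 0.0790 + 0.0744 + 0.0701 + 0.0842 + 0.0713 = 0.4577
TFR = 0.4577
GRR = 0.48309 × 0.4577 = 0.22111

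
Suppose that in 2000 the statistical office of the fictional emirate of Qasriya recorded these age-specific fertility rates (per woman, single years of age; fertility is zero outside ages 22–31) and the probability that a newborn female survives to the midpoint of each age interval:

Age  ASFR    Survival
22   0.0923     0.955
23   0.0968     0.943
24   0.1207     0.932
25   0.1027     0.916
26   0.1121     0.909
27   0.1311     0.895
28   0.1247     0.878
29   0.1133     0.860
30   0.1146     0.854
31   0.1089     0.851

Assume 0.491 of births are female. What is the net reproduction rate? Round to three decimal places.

Proportion female at birth = 0.491.
Survival-weighted fertility by age (1·fₓ·Sₓ):
  22: 1 × 0.0923 × 0.955 = 0.08815
  23: 1 × 0.0968 × 0.943 = 0.09128
  24: 1 × 0.1207 × 0.932 = 0.11249
  25: 1 × 0.1027 × 0.916 = 0.09407
  26: 1 × 0.1121 × 0.909 = 0.10190
  27: 1 × 0.1311 × 0.895 = 0.11733
  28: 1 × 0.1247 × 0.878 = 0.10949
  29: 1 × 0.1133 × 0.860 = 0.09744
  30: 1 × 0.1146 × 0.854 = 0.09787
  31: 1 × 0.1089 × 0.851 = 0.09267
Sum = 1.00269
NRR = 0.491 × 1.00269 = 0.49232
An NRR under 1 implies long-run decline under these rates.

0.492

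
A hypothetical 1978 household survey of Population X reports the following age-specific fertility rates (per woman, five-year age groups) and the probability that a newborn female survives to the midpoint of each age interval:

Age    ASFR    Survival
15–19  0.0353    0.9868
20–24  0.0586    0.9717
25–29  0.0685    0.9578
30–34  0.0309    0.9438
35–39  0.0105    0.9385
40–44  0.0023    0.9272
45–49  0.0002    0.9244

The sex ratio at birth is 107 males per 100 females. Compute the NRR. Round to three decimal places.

Proportion female at birth = 100 / (100 + 107) = 0.48309.
Weighting each age-specific rate by interval width and survival:
  15–19: 5 × 0.0353 × 0.9868 = 0.17417
  20–24: 5 × 0.0586 × 0.9717 = 0.28471
  25–29: 5 × 0.0685 × 0.9578 = 0.32805
  30–34: 5 × 0.0309 × 0.9438 = 0.14582
  35–39: 5 × 0.0105 × 0.9385 = 0.04927
  40–44: 5 × 0.0023 × 0.9272 = 0.01066
  45–49: 5 × 0.0002 × 0.9244 = 0.00092
Sum = 0.99360
NRR = 0.48309 × 0.99360 = 0.48000
With NRR below 1 the population is below replacement fertility.

0.480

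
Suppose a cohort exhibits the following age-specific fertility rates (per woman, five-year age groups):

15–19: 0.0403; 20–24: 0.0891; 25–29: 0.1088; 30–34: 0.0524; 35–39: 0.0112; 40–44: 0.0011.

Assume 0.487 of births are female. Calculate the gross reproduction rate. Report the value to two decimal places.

0.74

Proportion female at birth = 0.487.
Sum of ASFRs = 0.0403 + 0.0891 + 0.1088 + 0.0524 + 0.0112 + 0.0011 = 0.3029
TFR = 5 × 0.3029 = 1.5145
GRR = 0.487 × 1.5145 = 0.73756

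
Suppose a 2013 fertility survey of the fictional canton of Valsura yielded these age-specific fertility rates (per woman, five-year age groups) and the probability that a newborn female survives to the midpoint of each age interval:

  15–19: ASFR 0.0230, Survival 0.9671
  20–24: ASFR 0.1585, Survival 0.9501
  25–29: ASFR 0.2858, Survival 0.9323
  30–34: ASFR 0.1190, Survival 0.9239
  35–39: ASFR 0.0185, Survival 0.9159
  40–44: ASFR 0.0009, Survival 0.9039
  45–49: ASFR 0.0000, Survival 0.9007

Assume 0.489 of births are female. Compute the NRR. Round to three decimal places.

Proportion female at birth = 0.489.
Survival-weighted fertility by age (5·fₓ·Sₓ):
  15–19: 5 × 0.0230 × 0.9671 = 0.11122
  20–24: 5 × 0.1585 × 0.9501 = 0.75295
  25–29: 5 × 0.2858 × 0.9323 = 1.33226
  30–34: 5 × 0.1190 × 0.9239 = 0.54972
  35–39: 5 × 0.0185 × 0.9159 = 0.08472
  40–44: 5 × 0.0009 × 0.9039 = 0.00407
  45–49: 5 × 0.0000 × 0.9007 = 0.00000
Sum = 2.83494
NRR = 0.489 × 2.83494 = 1.38629

1.386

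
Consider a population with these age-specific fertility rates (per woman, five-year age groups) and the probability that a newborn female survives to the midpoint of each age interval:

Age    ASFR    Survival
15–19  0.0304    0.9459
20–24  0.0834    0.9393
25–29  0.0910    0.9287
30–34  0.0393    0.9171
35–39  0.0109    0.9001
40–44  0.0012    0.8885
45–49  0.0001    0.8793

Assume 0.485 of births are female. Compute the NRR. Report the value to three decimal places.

Proportion female at birth = 0.485.
Each age group contributes 5 × ASFR × survival:
  15–19: 5 × 0.0304 × 0.9459 = 0.14378
  20–24: 5 × 0.0834 × 0.9393 = 0.39169
  25–29: 5 × 0.0910 × 0.9287 = 0.42256
  30–34: 5 × 0.0393 × 0.9171 = 0.18021
  35–39: 5 × 0.0109 × 0.9001 = 0.04906
  40–44: 5 × 0.0012 × 0.8885 = 0.00533
  45–49: 5 × 0.0001 × 0.8793 = 0.00044
Sum = 1.19307
NRR = 0.485 × 1.19307 = 0.57864
NRR < 1, so the cohort does not fully replace itself.

0.579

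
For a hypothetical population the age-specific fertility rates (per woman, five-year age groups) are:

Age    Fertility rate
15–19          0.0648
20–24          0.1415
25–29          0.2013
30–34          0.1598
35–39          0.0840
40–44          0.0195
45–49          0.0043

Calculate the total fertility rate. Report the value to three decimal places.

Sum of ASFRs = 0.0648 + 0.1415 + 0.2013 + 0.1598 + 0.0840 + 0.0195 + 0.0043 = 0.6752
TFR = 5 × 0.6752 = 3.376

3.376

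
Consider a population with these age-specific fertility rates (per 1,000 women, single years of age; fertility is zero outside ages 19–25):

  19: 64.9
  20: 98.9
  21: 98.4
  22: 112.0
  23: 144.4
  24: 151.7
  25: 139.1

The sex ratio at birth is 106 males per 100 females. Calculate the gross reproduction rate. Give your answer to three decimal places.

0.393

Proportion female at birth = 100 / (100 + 106) = 0.48544.
Sum of ASFRs = 64.9 + 98.9 + 98.4 + 112.0 + 144.4 + 151.7 + 139.1 = 809.4
TFR = 809.4 / 1000 = 0.8094
GRR = 0.48544 × 0.8094 = 0.39292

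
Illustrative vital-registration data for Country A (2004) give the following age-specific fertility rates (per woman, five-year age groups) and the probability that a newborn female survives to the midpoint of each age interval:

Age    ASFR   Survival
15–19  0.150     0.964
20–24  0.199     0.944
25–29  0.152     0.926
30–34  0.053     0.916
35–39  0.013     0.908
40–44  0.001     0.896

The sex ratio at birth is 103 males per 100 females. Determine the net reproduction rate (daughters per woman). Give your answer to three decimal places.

Proportion female at birth = 100 / (100 + 103) = 0.49261.
Survival-weighted fertility by age (5·fₓ·Sₓ):
  15–19: 5 × 0.150 × 0.964 = 0.72300
  20–24: 5 × 0.199 × 0.944 = 0.93928
  25–29: 5 × 0.152 × 0.926 = 0.70376
  30–34: 5 × 0.053 × 0.916 = 0.24274
  35–39: 5 × 0.013 × 0.908 = 0.05902
  40–44: 5 × 0.001 × 0.896 = 0.00448
Sum = 2.67228
NRR = 0.49261 × 2.67228 = 1.31639
An NRR exceeding 1 indicates intrinsic growth under these rates.

1.316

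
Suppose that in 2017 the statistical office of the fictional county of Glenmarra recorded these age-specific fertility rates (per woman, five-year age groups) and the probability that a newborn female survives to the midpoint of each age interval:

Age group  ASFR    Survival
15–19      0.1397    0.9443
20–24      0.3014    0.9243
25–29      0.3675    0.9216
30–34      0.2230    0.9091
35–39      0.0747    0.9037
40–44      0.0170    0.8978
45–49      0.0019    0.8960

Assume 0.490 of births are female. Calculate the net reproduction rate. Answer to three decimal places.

2.539

Proportion female at birth = 0.490.
Weighting each age-specific rate by interval width and survival:
  15–19: 5 × 0.1397 × 0.9443 = 0.65959
  20–24: 5 × 0.3014 × 0.9243 = 1.39292
  25–29: 5 × 0.3675 × 0.9216 = 1.69344
  30–34: 5 × 0.2230 × 0.9091 = 1.01365
  35–39: 5 × 0.0747 × 0.9037 = 0.33753
  40–44: 5 × 0.0170 × 0.8978 = 0.07631
  45–49: 5 × 0.0019 × 0.8960 = 0.00851
Sum = 5.18195
NRR = 0.490 × 5.18195 = 2.53916
An NRR exceeding 1 indicates intrinsic growth under these rates.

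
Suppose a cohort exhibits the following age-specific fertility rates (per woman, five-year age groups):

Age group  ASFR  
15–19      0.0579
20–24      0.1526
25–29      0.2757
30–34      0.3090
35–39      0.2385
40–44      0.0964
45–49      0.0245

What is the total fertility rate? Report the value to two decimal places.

Sum of ASFRs = 0.0579 + 0.1526 + 0.2757 + 0.3090 + 0.2385 + 0.0964 + 0.0245 = 1.1546
TFR = 5 × 1.1546 = 5.773

5.77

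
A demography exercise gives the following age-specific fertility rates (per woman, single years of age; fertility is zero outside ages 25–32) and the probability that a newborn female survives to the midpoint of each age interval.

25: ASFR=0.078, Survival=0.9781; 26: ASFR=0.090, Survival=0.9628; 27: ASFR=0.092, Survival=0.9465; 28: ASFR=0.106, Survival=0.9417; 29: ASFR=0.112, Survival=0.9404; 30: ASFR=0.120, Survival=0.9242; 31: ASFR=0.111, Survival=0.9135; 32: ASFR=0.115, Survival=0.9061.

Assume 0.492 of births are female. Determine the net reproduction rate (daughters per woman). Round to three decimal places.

0.380

Proportion female at birth = 0.492.
Each age group contributes 1 × ASFR × survival:
  25: 1 × 0.078 × 0.9781 = 0.07629
  26: 1 × 0.090 × 0.9628 = 0.08665
  27: 1 × 0.092 × 0.9465 = 0.08708
  28: 1 × 0.106 × 0.9417 = 0.09982
  29: 1 × 0.112 × 0.9404 = 0.10532
  30: 1 × 0.120 × 0.9242 = 0.11090
  31: 1 × 0.111 × 0.9135 = 0.10140
  32: 1 × 0.115 × 0.9061 = 0.10420
Sum = 0.77166
NRR = 0.492 × 0.77166 = 0.37966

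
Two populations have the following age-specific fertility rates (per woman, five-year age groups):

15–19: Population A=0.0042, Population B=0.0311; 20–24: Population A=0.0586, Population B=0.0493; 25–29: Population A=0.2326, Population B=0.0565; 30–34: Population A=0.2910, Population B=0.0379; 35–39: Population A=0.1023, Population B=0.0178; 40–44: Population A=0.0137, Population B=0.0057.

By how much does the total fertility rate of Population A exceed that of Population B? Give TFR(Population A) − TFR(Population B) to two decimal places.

Population A:
  Sum of ASFRs = 0.0042 + 0.0586 + 0.2326 + 0.2910 + 0.1023 + 0.0137 = 0.7024
  TFR = 5 × 0.7024 = 3.512
Population B:
  Sum of ASFRs = 0.0311 + 0.0493 + 0.0565 + 0.0379 + 0.0178 + 0.0057 = 0.1983
  TFR = 5 × 0.1983 = 0.9915
Difference = 3.512 − 0.9915 = 2.5205

2.52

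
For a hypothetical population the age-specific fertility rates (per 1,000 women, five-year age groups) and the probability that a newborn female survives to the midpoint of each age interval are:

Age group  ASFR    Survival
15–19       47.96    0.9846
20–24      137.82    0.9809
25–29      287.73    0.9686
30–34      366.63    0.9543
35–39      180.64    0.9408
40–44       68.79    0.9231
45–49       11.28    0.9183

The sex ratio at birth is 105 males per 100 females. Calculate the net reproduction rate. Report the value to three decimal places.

2.573

Proportion female at birth = 100 / (100 + 105) = 0.48780.
Each age group contributes 5 × ASFR × survival:
  15–19: 5 × 47.96/1000 × 0.9846 = 0.23611
  20–24: 5 × 137.82/1000 × 0.9809 = 0.67594
  25–29: 5 × 287.73/1000 × 0.9686 = 1.39348
  30–34: 5 × 366.63/1000 × 0.9543 = 1.74938
  35–39: 5 × 180.64/1000 × 0.9408 = 0.84973
  40–44: 5 × 68.79/1000 × 0.9231 = 0.31750
  45–49: 5 × 11.28/1000 × 0.9183 = 0.05179
Sum = 5.27393
NRR = 0.48780 × 5.27393 = 2.57262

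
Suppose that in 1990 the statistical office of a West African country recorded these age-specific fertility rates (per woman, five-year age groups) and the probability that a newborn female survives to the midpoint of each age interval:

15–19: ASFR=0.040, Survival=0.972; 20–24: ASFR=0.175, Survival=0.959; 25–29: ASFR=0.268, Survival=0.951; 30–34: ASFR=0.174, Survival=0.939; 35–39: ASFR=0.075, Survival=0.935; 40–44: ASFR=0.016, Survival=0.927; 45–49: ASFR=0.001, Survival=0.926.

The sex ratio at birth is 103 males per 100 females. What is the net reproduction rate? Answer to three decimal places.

Proportion female at birth = 100 / (100 + 103) = 0.49261.
Per-age-group product (5 × ASFR × survival probability):
  15–19: 5 × 0.040 × 0.972 = 0.19440
  20–24: 5 × 0.175 × 0.959 = 0.83913
  25–29: 5 × 0.268 × 0.951 = 1.27434
  30–34: 5 × 0.174 × 0.939 = 0.81693
  35–39: 5 × 0.075 × 0.935 = 0.35063
  40–44: 5 × 0.016 × 0.927 = 0.07416
  45–49: 5 × 0.001 × 0.926 = 0.00463
Sum = 3.55422
NRR = 0.49261 × 3.55422 = 1.75084

1.751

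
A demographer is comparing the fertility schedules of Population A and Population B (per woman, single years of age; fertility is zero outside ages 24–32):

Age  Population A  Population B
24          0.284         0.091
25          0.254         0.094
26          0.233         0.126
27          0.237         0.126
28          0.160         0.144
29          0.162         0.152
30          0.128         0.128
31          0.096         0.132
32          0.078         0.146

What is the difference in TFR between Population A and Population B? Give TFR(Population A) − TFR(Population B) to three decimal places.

0.493

Population A:
  Sum of ASFRs = 0.284 + 0.254 + 0.233 + 0.237 + 0.160 + 0.162 + 0.128 + 0.096 + 0.078 = 1.632
  TFR = 1.632
Population B:
  Sum of ASFRs = 0.091 + 0.094 + 0.126 + 0.126 + 0.144 + 0.152 + 0.128 + 0.132 + 0.146 = 1.139
  TFR = 1.139
Difference = 1.632 − 1.139 = 0.493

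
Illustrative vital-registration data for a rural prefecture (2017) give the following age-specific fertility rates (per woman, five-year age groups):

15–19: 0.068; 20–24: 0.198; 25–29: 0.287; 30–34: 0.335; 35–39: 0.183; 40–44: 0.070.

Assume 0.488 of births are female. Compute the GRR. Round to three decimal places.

Proportion female at birth = 0.488.
Sum of ASFRs = 0.068 + 0.198 + 0.287 + 0.335 + 0.183 + 0.070 = 1.141
TFR = 5 × 1.141 = 5.705
GRR = 0.488 × 5.705 = 2.78404

2.784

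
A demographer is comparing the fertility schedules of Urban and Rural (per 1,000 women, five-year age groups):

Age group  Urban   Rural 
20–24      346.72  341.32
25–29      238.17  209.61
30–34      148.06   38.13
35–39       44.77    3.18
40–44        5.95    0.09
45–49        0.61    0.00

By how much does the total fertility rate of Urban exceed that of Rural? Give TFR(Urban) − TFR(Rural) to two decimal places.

Urban:
  Sum of ASFRs = 346.72 + 238.17 + 148.06 + 44.77 + 5.95 + 0.61 = 784.28
  TFR = 5 × 784.28 / 1000 = 3.9214
Rural:
  Sum of ASFRs = 341.32 + 209.61 + 38.13 + 3.18 + 0.09 + 0.00 = 592.33
  TFR = 5 × 592.33 / 1000 = 2.96165
Difference = 3.9214 − 2.96165 = 0.95975

0.96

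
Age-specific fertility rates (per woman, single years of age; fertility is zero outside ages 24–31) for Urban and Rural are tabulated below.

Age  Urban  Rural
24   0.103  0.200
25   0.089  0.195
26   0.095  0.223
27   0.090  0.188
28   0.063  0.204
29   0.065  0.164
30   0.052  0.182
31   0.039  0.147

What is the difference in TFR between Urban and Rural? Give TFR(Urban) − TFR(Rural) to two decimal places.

-0.91

Urban:
  Sum of ASFRs = 0.103 + 0.089 + 0.095 + 0.090 + 0.063 + 0.065 + 0.052 + 0.039 = 0.596
  TFR = 0.596
Rural:
  Sum of ASFRs = 0.200 + 0.195 + 0.223 + 0.188 + 0.204 + 0.164 + 0.182 + 0.147 = 1.503
  TFR = 1.503
Difference = 0.596 − 1.503 = -0.907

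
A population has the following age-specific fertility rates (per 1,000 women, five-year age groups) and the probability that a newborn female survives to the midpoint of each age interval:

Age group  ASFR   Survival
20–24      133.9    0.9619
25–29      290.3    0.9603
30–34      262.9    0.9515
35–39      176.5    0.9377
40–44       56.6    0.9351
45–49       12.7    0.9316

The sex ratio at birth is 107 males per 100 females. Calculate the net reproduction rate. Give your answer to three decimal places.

Proportion female at birth = 100 / (100 + 107) = 0.48309.
Each age group contributes 5 × ASFR × survival:
  20–24: 5 × 133.9/1000 × 0.9619 = 0.64399
  25–29: 5 × 290.3/1000 × 0.9603 = 1.39388
  30–34: 5 × 262.9/1000 × 0.9515 = 1.25075
  35–39: 5 × 176.5/1000 × 0.9377 = 0.82752
  40–44: 5 × 56.6/1000 × 0.9351 = 0.26463
  45–49: 5 × 12.7/1000 × 0.9316 = 0.05916
Sum = 4.43993
NRR = 0.48309 × 4.43993 = 2.14489
NRR > 1, so each generation more than replaces itself.

2.145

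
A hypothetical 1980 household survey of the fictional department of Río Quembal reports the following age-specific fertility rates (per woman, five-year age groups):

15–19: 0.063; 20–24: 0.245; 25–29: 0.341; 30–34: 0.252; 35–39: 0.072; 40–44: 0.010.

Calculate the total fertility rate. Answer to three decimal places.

4.915

Sum of ASFRs = 0.063 + 0.245 + 0.341 + 0.252 + 0.072 + 0.010 = 0.983
TFR = 5 × 0.983 = 4.915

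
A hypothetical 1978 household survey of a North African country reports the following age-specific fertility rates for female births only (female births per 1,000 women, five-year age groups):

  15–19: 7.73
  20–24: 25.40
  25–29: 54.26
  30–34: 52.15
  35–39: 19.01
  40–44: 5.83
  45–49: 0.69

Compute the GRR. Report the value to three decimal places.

0.825

Sum of female ASFRs = 7.73 + 25.40 + 54.26 + 52.15 + 19.01 + 5.83 + 0.69 = 165.07
GRR = 5 × 165.07 / 1000 = 0.82535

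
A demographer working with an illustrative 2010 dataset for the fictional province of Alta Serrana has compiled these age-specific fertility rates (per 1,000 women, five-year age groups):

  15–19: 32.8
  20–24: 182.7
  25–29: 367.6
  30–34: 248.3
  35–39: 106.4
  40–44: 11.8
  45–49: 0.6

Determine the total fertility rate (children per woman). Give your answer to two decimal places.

4.75

Sum of ASFRs = 32.8 + 182.7 + 367.6 + 248.3 + 106.4 + 11.8 + 0.6 = 950.2
TFR = 5 × 950.2 / 1000 = 4.751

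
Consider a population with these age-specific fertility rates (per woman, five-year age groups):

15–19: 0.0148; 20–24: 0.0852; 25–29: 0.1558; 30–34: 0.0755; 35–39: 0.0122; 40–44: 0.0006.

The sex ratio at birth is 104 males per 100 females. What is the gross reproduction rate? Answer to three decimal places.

Proportion female at birth = 100 / (100 + 104) = 0.49020.
Sum of ASFRs = 0.0148 + 0.0852 + 0.1558 + 0.0755 + 0.0122 + 0.0006 = 0.3441
TFR = 5 × 0.3441 = 1.7205
GRR = 0.49020 × 1.7205 = 0.84339

0.843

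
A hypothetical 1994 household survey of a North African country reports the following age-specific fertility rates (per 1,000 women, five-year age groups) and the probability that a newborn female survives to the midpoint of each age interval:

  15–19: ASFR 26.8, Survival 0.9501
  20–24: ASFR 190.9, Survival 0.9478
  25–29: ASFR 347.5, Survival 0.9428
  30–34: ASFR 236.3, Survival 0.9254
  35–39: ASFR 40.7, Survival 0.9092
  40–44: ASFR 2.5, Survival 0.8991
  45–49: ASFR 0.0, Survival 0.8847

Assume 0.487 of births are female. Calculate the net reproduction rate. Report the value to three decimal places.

1.928

Proportion female at birth = 0.487.
Survival-weighted fertility by age (5·fₓ·Sₓ):
  15–19: 5 × 26.8/1000 × 0.9501 = 0.12731
  20–24: 5 × 190.9/1000 × 0.9478 = 0.90468
  25–29: 5 × 347.5/1000 × 0.9428 = 1.63812
  30–34: 5 × 236.3/1000 × 0.9254 = 1.09336
  35–39: 5 × 40.7/1000 × 0.9092 = 0.18502
  40–44: 5 × 2.5/1000 × 0.8991 = 0.01124
  45–49: 5 × 0.0/1000 × 0.8847 = 0.00000
Sum = 3.95973
NRR = 0.487 × 3.95973 = 1.92839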